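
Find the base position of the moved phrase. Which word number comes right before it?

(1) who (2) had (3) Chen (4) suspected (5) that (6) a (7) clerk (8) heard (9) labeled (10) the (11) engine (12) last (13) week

The displaced element is "who" (word 1).
It is linked across 2 clause boundaries (that → Ø).
It functions as the subject of "labeled", so the gap sits immediately after word 8 ("heard").
Base order: Chen had suspected that a clerk heard who labeled the engine last week.

8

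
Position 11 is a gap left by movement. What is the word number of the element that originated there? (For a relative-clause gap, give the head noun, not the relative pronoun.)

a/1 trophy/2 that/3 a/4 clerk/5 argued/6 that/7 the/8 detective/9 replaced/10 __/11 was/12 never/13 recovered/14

2

The gap at 11 is the object of "replaced", inside a relative clause.
The relative pronoun is "that" (word 3); it is bound by the head noun immediately before it.
Its filler is the head noun "trophy", at word 2.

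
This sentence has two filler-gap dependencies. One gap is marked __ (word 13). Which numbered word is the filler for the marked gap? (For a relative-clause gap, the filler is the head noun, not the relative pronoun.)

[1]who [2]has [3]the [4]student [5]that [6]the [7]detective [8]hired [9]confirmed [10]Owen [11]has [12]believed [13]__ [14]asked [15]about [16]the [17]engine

1

The marked gap is the subject of "asked".
Its filler is the fronted wh-phrase "who", at word 1.
(The other dependency links word 4 to a gap after word 8.)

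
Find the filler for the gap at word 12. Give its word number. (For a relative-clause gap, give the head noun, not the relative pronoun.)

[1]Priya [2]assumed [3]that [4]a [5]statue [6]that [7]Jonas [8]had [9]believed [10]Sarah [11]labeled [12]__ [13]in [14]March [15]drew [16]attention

5

The gap at 12 is the object of "labeled", inside a relative clause.
The relative pronoun is "that" (word 6); it is bound by the head noun immediately before it.
Its filler is the head noun "statue", at word 5.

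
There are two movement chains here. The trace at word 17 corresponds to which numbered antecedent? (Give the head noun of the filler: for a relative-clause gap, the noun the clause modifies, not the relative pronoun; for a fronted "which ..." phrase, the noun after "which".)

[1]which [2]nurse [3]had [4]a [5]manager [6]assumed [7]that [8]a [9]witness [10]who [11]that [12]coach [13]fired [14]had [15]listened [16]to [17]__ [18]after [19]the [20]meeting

2

The marked gap is the object of the preposition "to" of "listened".
Its filler is the fronted wh-phrase "which nurse", at word 2.
(The other dependency links word 9 to a gap after word 13.)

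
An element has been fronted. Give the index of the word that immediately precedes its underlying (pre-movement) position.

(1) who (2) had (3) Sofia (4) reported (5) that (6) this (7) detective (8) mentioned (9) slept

The displaced element is "who" (word 1).
It is linked across 2 clause boundaries (that → Ø).
It functions as the subject of "slept", so the gap sits immediately after word 8 ("mentioned").
Base order: Sofia had reported that this detective mentioned who slept.

8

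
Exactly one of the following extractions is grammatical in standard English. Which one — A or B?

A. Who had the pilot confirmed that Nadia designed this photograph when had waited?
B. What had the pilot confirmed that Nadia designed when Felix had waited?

B

In A, the wh-phrase is extracted from inside an adjunct island (introduced by "when"), which blocks movement.
In B, the extraction path crosses only that-complement boundaries, which are transparent.
So B is grammatical.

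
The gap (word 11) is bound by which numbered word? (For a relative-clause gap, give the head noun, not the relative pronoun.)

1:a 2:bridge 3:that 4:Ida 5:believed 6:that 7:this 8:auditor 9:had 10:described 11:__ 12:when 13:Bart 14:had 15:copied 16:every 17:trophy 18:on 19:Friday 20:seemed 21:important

2

The gap at 11 is the object of "described", inside a relative clause.
The relative pronoun is "that" (word 3); it is bound by the head noun immediately before it.
Its filler is the head noun "bridge", at word 2.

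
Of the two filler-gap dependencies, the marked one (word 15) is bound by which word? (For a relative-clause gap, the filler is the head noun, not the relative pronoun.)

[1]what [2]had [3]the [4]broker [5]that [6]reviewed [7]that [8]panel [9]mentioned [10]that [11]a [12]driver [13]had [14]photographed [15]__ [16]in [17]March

1

The marked gap is the direct object of "photographed".
Its filler is the fronted wh-phrase "what", at word 1.
(The other dependency links word 4 to a gap after word 5.)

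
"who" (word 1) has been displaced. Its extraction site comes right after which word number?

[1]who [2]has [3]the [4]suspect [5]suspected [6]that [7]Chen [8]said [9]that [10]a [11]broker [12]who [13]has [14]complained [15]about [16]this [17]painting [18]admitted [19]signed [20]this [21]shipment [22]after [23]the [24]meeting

18

The displaced element is "who" (word 1).
It is linked across 3 clause boundaries (that → that → Ø).
It functions as the subject of "signed", so the gap sits immediately after word 18 ("admitted").
Base order: The suspect has suspected that Chen said that a broker who has complained about this painting admitted who signed this shipment after the meeting.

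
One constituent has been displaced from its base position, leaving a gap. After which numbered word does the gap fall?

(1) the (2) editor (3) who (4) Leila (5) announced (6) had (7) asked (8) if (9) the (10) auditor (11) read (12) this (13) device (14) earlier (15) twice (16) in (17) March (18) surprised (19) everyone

The displaced element is "the editor" (word 2).
It is linked across 1 clause boundary (Ø).
It functions as the subject of "asked", so the gap sits immediately after word 5 ("announced").
Base order: Leila announced that the editor had asked if the auditor read this device earlier twice in March.

5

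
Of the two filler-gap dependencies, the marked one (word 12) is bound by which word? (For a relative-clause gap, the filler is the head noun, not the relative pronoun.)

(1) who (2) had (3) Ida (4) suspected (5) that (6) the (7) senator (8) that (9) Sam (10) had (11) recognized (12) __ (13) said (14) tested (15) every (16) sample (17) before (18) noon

7

The marked gap is inside the relative clause, the direct object of "recognized".
Its filler is the head noun "senator" (via "that"), at word 7.
(The other dependency links word 1 to a gap after word 13.)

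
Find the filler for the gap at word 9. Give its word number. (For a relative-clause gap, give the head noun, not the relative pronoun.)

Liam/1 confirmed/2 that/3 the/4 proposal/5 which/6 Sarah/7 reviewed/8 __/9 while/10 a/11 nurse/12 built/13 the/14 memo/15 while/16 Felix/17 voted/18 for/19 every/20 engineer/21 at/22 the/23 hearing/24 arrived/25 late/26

The gap at 9 is the object of "reviewed", inside a relative clause.
The relative pronoun is "which" (word 6); it is bound by the head noun immediately before it.
Its filler is the head noun "proposal", at word 5.

5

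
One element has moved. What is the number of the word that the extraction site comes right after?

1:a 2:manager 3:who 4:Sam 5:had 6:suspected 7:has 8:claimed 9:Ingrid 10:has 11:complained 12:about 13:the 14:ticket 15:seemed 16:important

The displaced element is "a manager" (word 2).
It is linked across 1 clause boundary (Ø).
It functions as the subject of "claimed", so the gap sits immediately after word 6 ("suspected").
Base order: Sam had suspected that a manager has claimed Ingrid has complained about the ticket.

6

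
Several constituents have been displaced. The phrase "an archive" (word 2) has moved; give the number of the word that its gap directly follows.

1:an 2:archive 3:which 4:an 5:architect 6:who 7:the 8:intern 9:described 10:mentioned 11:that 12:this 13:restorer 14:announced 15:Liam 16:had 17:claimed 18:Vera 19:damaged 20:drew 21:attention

19

The displaced element is "an archive" (word 2).
It is linked across 3 clause boundaries (that → Ø → Ø).
It functions as the direct object of "damaged", so the gap sits immediately after word 19 ("damaged").
Base order: An architect who the intern described mentioned that this restorer announced Liam had claimed Vera damaged an archive.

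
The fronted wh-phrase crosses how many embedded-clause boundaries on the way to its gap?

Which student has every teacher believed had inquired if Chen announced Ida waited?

1

"which student" is extracted from the subject of "inquired".
Boundaries crossed, outermost first: [Ø] — 1 in total.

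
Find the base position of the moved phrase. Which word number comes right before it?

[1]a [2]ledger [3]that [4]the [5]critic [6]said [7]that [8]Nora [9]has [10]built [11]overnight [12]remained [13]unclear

10

The displaced element is "a ledger" (word 2).
It is linked across 1 clause boundary (that).
It functions as the direct object of "built", so the gap sits immediately after word 10 ("built").
Base order: The critic said that Nora has built a ledger overnight.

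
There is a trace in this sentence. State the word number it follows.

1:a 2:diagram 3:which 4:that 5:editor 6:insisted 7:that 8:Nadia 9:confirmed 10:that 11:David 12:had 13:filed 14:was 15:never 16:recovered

The displaced element is "a diagram" (word 2).
It is linked across 2 clause boundaries (that → that).
It functions as the direct object of "filed", so the gap sits immediately after word 13 ("filed").
Base order: That editor insisted that Nadia confirmed that David had filed a diagram.

13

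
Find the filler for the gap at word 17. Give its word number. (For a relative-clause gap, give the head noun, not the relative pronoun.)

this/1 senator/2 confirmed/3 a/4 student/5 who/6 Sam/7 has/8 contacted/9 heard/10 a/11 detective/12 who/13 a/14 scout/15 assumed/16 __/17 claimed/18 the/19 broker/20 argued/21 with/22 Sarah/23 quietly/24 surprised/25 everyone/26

12

The gap at 17 is the subject of "claimed", inside a relative clause.
The relative pronoun is "who" (word 13); it is bound by the head noun immediately before it.
Its filler is the head noun "detective", at word 12.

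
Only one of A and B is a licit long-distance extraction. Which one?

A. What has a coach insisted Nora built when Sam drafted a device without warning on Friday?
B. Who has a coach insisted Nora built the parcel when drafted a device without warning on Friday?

A

In B, the wh-phrase is extracted from inside an adjunct island (introduced by "when"), which blocks movement.
In A, the extraction path crosses only that-complement boundaries, which are transparent.
So A is grammatical.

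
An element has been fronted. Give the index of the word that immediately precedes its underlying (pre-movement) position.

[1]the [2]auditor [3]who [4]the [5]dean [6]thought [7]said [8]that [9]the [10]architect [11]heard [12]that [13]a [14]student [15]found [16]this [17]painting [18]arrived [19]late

6

The displaced element is "the auditor" (word 2).
It is linked across 1 clause boundary (Ø).
It functions as the subject of "said", so the gap sits immediately after word 6 ("thought").
Base order: The dean thought that the auditor said that the architect heard that a student found this painting.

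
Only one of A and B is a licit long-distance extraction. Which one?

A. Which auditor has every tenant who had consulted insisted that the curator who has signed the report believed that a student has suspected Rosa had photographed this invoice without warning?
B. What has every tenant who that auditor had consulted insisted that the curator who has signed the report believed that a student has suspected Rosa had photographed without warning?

In A, the wh-phrase is extracted from inside a complex-NP island (relative clause) (introduced by "who"), which blocks movement.
In B, the extraction path crosses only that-complement boundaries, which are transparent.
So B is grammatical.

B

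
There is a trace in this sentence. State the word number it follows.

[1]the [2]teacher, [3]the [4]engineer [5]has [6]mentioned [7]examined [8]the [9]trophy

The displaced element is "the teacher" (word 2).
It is linked across 1 clause boundary (Ø).
It functions as the subject of "examined", so the gap sits immediately after word 6 ("mentioned").
Base order: The engineer has mentioned that the teacher examined the trophy.

6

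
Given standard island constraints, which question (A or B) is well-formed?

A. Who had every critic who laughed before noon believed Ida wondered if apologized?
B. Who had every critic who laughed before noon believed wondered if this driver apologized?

In A, the wh-phrase is extracted from inside a wh-island (introduced by "if"), which blocks movement.
In B, the extraction path crosses only that-complement boundaries, which are transparent.
So B is grammatical.

B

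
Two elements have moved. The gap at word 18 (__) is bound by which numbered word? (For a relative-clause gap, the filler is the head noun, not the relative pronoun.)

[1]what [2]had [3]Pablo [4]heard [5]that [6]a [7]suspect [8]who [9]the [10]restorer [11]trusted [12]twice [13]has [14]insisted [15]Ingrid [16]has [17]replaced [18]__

The marked gap is the direct object of "replaced".
Its filler is the fronted wh-phrase "what", at word 1.
(The other dependency links word 7 to a gap after word 11.)

1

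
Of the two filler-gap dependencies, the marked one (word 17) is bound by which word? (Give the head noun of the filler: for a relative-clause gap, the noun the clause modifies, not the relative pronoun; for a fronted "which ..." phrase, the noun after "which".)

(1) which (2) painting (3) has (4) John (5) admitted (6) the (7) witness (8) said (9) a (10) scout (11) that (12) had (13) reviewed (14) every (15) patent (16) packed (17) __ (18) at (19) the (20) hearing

2

The marked gap is the direct object of "packed".
Its filler is the fronted wh-phrase "which painting", at word 2.
(The other dependency links word 10 to a gap after word 11.)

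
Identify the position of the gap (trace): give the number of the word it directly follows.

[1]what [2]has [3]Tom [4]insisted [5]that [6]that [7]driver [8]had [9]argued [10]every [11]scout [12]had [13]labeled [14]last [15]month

13

The displaced element is "what" (word 1).
It is linked across 2 clause boundaries (that → Ø).
It functions as the direct object of "labeled", so the gap sits immediately after word 13 ("labeled").
Base order: Tom has insisted that that driver had argued every scout had labeled what last month.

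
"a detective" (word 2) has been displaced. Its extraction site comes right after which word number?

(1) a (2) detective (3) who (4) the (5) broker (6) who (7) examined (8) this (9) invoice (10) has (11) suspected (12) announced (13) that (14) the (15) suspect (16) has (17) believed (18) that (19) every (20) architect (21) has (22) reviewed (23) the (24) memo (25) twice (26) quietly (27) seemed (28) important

11

The displaced element is "a detective" (word 2).
It is linked across 1 clause boundary (Ø).
It functions as the subject of "announced", so the gap sits immediately after word 11 ("suspected").
Base order: The broker who examined this invoice has suspected that a detective announced that the suspect has believed that every architect has reviewed the memo twice quietly.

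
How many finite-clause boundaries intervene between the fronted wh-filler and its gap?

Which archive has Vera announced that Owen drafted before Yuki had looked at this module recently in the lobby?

"which archive" is extracted from the object of "drafted".
Boundaries crossed, outermost first: [that] — 1 in total.

1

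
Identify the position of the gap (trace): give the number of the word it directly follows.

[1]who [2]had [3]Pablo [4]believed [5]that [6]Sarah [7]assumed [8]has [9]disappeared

The displaced element is "who" (word 1).
It is linked across 2 clause boundaries (that → Ø).
It functions as the subject of "disappeared", so the gap sits immediately after word 7 ("assumed").
Base order: Pablo had believed that Sarah assumed that who has disappeared.

7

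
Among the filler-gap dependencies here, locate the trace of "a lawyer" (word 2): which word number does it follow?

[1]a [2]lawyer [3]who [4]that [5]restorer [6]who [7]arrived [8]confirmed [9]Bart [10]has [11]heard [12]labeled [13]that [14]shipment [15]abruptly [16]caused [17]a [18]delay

11

The displaced element is "a lawyer" (word 2).
It is linked across 2 clause boundaries (Ø → Ø).
It functions as the subject of "labeled", so the gap sits immediately after word 11 ("heard").
Base order: That restorer who arrived confirmed Bart has heard that a lawyer labeled that shipment abruptly.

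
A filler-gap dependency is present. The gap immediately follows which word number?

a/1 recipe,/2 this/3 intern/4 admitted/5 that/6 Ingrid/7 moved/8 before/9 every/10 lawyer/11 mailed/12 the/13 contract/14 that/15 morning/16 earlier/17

8

The displaced element is "a recipe" (word 2).
It is linked across 1 clause boundary (that).
It functions as the direct object of "moved", so the gap sits immediately after word 8 ("moved").
Base order: This intern admitted that Ingrid moved a recipe before every lawyer mailed the contract that morning earlier.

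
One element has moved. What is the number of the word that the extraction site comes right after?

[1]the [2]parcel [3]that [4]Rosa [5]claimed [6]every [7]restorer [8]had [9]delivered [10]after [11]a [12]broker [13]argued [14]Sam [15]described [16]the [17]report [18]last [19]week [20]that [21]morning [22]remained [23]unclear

The displaced element is "the parcel" (word 2).
It is linked across 1 clause boundary (Ø).
It functions as the direct object of "delivered", so the gap sits immediately after word 9 ("delivered").
Base order: Rosa claimed every restorer had delivered the parcel after a broker argued Sam described the report last week that morning.

9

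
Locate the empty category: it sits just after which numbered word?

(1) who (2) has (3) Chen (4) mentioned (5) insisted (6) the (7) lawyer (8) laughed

4

The displaced element is "who" (word 1).
It is linked across 1 clause boundary (Ø).
It functions as the subject of "insisted", so the gap sits immediately after word 4 ("mentioned").
Base order: Chen has mentioned that who insisted the lawyer laughed.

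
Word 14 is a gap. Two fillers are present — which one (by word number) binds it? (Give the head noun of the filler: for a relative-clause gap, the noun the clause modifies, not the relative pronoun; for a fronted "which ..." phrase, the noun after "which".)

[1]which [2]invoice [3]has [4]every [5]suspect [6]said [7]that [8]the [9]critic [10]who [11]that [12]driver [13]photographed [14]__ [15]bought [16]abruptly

The marked gap is inside the relative clause, the direct object of "photographed".
Its filler is the head noun "critic" (via "who"), at word 9.
(The other dependency links word 2 to a gap after word 15.)

9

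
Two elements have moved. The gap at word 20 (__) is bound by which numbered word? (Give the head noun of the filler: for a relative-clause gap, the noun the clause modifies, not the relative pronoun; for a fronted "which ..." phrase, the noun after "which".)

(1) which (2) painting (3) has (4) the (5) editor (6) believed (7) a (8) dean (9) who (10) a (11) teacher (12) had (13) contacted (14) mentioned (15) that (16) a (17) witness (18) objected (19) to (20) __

2

The marked gap is the object of the preposition "to" of "objected".
Its filler is the fronted wh-phrase "which painting", at word 2.
(The other dependency links word 8 to a gap after word 13.)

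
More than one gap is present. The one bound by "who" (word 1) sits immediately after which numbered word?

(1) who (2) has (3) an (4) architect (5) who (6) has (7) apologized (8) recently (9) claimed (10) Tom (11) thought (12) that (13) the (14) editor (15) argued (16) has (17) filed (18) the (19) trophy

15

The displaced element is "who" (word 1).
It is linked across 3 clause boundaries (Ø → that → Ø).
It functions as the subject of "filed", so the gap sits immediately after word 15 ("argued").
Base order: An architect who has apologized recently has claimed Tom thought that the editor argued who has filed the trophy.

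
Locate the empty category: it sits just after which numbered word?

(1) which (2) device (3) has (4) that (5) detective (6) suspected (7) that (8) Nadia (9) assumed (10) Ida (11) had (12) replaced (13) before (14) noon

12

The displaced element is "which device" (word 2).
It is linked across 2 clause boundaries (that → Ø).
It functions as the direct object of "replaced", so the gap sits immediately after word 12 ("replaced").
Base order: That detective has suspected that Nadia assumed Ida had replaced which device before noon.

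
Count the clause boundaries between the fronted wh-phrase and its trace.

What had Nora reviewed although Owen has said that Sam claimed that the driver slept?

0

"what" originates inside the matrix clause — no clause boundary is crossed.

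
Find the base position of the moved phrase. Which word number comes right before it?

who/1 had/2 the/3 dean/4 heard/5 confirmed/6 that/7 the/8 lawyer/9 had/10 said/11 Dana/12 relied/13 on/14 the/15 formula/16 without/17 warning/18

The displaced element is "who" (word 1).
It is linked across 1 clause boundary (Ø).
It functions as the subject of "confirmed", so the gap sits immediately after word 5 ("heard").
Base order: The dean had heard who confirmed that the lawyer had said Dana relied on the formula without warning.

5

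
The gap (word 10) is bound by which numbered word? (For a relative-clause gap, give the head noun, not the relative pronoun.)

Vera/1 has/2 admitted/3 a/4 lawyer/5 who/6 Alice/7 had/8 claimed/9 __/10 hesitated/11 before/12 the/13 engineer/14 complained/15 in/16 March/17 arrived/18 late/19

The gap at 10 is the subject of "hesitated", inside a relative clause.
The relative pronoun is "who" (word 6); it is bound by the head noun immediately before it.
Its filler is the head noun "lawyer", at word 5.

5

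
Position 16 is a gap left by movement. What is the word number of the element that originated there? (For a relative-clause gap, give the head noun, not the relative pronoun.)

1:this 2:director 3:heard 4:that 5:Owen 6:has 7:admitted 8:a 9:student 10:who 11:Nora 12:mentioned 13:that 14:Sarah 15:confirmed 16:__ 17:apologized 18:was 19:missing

The gap at 16 is the subject of "apologized", inside a relative clause.
The relative pronoun is "who" (word 10); it is bound by the head noun immediately before it.
Its filler is the head noun "student", at word 9.

9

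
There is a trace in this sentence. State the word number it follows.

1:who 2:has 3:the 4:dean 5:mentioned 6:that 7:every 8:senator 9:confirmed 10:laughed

The displaced element is "who" (word 1).
It is linked across 2 clause boundaries (that → Ø).
It functions as the subject of "laughed", so the gap sits immediately after word 9 ("confirmed").
Base order: The dean has mentioned that every senator confirmed that who laughed.

9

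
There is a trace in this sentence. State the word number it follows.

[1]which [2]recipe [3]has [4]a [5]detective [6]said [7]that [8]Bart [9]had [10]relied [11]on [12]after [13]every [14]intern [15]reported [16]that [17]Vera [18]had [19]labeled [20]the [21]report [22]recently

The displaced element is "which recipe" (word 2).
It is linked across 1 clause boundary (that).
It functions as the object of the preposition "on" of "relied", so the gap sits immediately after word 11 ("on").
Base order: A detective has said that Bart had relied on which recipe after every intern reported that Vera had labeled the report recently.

11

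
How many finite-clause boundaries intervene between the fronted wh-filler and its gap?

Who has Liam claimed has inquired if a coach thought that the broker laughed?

1

"who" is extracted from the subject of "inquired".
Boundaries crossed, outermost first: [Ø] — 1 in total.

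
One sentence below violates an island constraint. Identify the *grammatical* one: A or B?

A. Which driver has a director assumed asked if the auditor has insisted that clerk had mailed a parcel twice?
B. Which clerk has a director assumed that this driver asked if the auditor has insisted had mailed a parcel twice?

In B, the wh-phrase is extracted from inside a wh-island (introduced by "if"), which blocks movement.
In A, the extraction path crosses only that-complement boundaries, which are transparent.
So A is grammatical.

A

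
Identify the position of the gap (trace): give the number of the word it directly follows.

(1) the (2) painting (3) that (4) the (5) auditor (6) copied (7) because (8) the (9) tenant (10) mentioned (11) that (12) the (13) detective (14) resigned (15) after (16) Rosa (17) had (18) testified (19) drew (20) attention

6

The displaced element is "the painting" (word 2).
It functions as the direct object of "copied", so the gap sits immediately after word 6 ("copied").
Base order: The auditor copied the painting because the tenant mentioned that the detective resigned after Rosa had testified.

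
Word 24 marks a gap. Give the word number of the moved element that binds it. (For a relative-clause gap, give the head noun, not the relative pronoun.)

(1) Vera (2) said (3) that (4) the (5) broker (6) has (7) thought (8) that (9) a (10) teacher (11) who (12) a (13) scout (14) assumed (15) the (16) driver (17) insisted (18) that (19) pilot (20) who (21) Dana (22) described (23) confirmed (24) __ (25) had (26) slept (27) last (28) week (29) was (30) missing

The gap at 24 is the subject of "slept", inside a relative clause.
The relative pronoun is "who" (word 11); it is bound by the head noun immediately before it.
Its filler is the head noun "teacher", at word 10.

10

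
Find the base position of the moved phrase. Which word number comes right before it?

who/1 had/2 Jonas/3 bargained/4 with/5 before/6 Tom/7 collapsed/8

The displaced element is "who" (word 1).
It functions as the object of the preposition "with" of "bargained", so the gap sits immediately after word 5 ("with").
Base order: Jonas had bargained with who before Tom collapsed.

5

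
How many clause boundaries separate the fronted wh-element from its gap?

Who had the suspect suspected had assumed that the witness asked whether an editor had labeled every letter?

1

"who" is extracted from the subject of "assumed".
Boundaries crossed, outermost first: [Ø] — 1 in total.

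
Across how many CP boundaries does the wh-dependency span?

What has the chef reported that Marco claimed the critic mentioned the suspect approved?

3

"what" is extracted from the object of "approved".
Boundaries crossed, outermost first: [that], [Ø], [Ø] — 3 in total.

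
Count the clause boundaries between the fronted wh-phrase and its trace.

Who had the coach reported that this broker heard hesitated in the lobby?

2

"who" is extracted from the subject of "hesitated".
Boundaries crossed, outermost first: [that], [Ø] — 2 in total.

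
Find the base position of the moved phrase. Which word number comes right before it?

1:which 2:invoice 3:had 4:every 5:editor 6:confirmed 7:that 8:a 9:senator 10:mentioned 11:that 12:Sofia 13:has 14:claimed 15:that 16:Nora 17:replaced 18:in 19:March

17

The displaced element is "which invoice" (word 2).
It is linked across 3 clause boundaries (that → that → that).
It functions as the direct object of "replaced", so the gap sits immediately after word 17 ("replaced").
Base order: Every editor had confirmed that a senator mentioned that Sofia has claimed that Nora replaced which invoice in March.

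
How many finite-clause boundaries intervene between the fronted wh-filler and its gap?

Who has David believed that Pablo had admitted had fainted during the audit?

2

"who" is extracted from the subject of "fainted".
Boundaries crossed, outermost first: [that], [Ø] — 2 in total.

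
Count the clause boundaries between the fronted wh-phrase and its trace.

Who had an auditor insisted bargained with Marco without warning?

"who" is extracted from the subject of "bargained".
Boundaries crossed, outermost first: [Ø] — 1 in total.

1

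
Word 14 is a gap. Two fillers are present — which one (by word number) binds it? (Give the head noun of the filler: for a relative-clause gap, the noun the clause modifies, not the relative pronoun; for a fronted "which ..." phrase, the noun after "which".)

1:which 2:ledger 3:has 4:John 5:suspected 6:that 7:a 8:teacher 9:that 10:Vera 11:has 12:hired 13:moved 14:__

2

The marked gap is the direct object of "moved".
Its filler is the fronted wh-phrase "which ledger", at word 2.
(The other dependency links word 8 to a gap after word 12.)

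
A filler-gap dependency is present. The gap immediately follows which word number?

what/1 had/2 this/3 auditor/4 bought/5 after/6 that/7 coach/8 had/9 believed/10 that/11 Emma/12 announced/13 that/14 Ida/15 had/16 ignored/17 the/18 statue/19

5

The displaced element is "what" (word 1).
It functions as the direct object of "bought", so the gap sits immediately after word 5 ("bought").
Base order: This auditor had bought what after that coach had believed that Emma announced that Ida had ignored the statue.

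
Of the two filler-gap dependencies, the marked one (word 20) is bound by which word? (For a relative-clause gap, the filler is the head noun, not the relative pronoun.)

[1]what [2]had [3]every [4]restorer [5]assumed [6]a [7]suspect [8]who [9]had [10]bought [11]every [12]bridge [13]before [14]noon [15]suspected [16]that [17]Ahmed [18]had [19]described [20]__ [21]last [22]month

The marked gap is the direct object of "described".
Its filler is the fronted wh-phrase "what", at word 1.
(The other dependency links word 7 to a gap after word 8.)

1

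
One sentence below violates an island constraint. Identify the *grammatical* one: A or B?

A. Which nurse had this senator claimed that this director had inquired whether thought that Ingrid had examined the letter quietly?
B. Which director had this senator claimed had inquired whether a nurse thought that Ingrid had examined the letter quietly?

In A, the wh-phrase is extracted from inside a wh-island (introduced by "whether"), which blocks movement.
In B, the extraction path crosses only that-complement boundaries, which are transparent.
So B is grammatical.

B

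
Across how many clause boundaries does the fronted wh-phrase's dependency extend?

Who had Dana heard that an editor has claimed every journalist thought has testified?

3

"who" is extracted from the subject of "testified".
Boundaries crossed, outermost first: [that], [Ø], [Ø] — 3 in total.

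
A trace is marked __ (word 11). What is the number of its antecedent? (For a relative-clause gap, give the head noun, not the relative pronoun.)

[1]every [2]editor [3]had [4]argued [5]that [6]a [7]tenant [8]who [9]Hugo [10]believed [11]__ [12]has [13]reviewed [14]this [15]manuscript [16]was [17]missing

7

The gap at 11 is the subject of "reviewed", inside a relative clause.
The relative pronoun is "who" (word 8); it is bound by the head noun immediately before it.
Its filler is the head noun "tenant", at word 7.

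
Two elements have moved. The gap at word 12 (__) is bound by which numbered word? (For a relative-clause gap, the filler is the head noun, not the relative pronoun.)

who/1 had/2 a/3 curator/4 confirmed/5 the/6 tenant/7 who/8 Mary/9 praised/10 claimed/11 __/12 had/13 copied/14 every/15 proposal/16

The marked gap is the subject of "copied".
Its filler is the fronted wh-phrase "who", at word 1.
(The other dependency links word 7 to a gap after word 10.)

1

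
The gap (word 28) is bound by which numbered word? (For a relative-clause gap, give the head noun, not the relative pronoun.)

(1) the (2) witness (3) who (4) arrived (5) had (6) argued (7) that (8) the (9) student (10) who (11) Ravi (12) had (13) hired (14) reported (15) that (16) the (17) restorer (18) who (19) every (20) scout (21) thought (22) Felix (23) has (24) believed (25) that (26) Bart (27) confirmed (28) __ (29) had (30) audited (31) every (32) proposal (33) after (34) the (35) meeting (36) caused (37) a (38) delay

17

The gap at 28 is the subject of "audited", inside a relative clause.
The relative pronoun is "who" (word 18); it is bound by the head noun immediately before it.
Its filler is the head noun "restorer", at word 17.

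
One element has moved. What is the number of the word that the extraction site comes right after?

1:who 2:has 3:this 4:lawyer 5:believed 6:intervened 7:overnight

The displaced element is "who" (word 1).
It is linked across 1 clause boundary (Ø).
It functions as the subject of "intervened", so the gap sits immediately after word 5 ("believed").
Base order: This lawyer has believed that who intervened overnight.

5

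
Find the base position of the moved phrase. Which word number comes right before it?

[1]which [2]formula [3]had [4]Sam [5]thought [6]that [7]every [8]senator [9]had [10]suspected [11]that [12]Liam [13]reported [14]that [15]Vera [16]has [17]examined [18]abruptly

17

The displaced element is "which formula" (word 2).
It is linked across 3 clause boundaries (that → that → that).
It functions as the direct object of "examined", so the gap sits immediately after word 17 ("examined").
Base order: Sam had thought that every senator had suspected that Liam reported that Vera has examined which formula abruptly.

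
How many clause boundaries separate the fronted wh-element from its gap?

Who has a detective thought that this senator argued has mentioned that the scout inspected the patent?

"who" is extracted from the subject of "mentioned".
Boundaries crossed, outermost first: [that], [Ø] — 2 in total.

2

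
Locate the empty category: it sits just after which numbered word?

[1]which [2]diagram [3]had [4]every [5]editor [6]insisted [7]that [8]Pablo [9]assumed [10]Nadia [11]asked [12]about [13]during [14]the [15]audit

The displaced element is "which diagram" (word 2).
It is linked across 2 clause boundaries (that → Ø).
It functions as the object of the preposition "about" of "asked", so the gap sits immediately after word 12 ("about").
Base order: Every editor had insisted that Pablo assumed Nadia asked about which diagram during the audit.

12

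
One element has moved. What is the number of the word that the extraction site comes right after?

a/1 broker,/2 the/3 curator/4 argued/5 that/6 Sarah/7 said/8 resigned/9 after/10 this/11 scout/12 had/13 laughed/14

The displaced element is "a broker" (word 2).
It is linked across 2 clause boundaries (that → Ø).
It functions as the subject of "resigned", so the gap sits immediately after word 8 ("said").
Base order: The curator argued that Sarah said that a broker resigned after this scout had laughed.

8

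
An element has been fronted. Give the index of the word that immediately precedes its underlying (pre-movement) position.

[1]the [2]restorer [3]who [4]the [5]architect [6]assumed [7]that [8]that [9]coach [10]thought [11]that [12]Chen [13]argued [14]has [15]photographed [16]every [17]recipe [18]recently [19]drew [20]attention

The displaced element is "the restorer" (word 2).
It is linked across 3 clause boundaries (that → that → Ø).
It functions as the subject of "photographed", so the gap sits immediately after word 13 ("argued").
Base order: The architect assumed that that coach thought that Chen argued that the restorer has photographed every recipe recently.

13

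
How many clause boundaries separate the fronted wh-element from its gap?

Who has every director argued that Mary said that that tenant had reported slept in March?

"who" is extracted from the subject of "slept".
Boundaries crossed, outermost first: [that], [that], [Ø] — 3 in total.

3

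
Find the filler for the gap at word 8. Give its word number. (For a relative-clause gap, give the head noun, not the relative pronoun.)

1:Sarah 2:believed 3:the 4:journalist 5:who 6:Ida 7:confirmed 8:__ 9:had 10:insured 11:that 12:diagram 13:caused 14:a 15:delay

4

The gap at 8 is the subject of "insured", inside a relative clause.
The relative pronoun is "who" (word 5); it is bound by the head noun immediately before it.
Its filler is the head noun "journalist", at word 4.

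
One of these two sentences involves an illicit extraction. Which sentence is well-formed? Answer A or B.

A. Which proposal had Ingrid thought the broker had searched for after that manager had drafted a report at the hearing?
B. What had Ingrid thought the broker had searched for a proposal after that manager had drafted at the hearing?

In B, the wh-phrase is extracted from inside an adjunct island (introduced by "after"), which blocks movement.
In A, the extraction path crosses only that-complement boundaries, which are transparent.
So A is grammatical.

A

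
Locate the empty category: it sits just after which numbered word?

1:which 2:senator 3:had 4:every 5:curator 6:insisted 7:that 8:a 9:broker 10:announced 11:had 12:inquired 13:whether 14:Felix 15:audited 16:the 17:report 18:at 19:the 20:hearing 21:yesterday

10

The displaced element is "which senator" (word 2).
It is linked across 2 clause boundaries (that → Ø).
It functions as the subject of "inquired", so the gap sits immediately after word 10 ("announced").
Base order: Every curator had insisted that a broker announced that which senator had inquired whether Felix audited the report at the hearing yesterday.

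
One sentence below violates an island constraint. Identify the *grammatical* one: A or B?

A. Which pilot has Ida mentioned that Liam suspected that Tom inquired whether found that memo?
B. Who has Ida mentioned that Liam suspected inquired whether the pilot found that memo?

In A, the wh-phrase is extracted from inside a wh-island (introduced by "whether"), which blocks movement.
In B, the extraction path crosses only that-complement boundaries, which are transparent.
So B is grammatical.

B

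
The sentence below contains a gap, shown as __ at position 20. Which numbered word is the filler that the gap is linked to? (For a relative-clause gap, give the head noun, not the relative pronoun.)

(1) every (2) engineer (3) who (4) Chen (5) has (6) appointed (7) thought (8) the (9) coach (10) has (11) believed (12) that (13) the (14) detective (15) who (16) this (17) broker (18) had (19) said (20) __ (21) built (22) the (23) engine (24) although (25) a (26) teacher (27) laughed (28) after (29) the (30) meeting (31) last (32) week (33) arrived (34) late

The gap at 20 is the subject of "built", inside a relative clause.
The relative pronoun is "who" (word 15); it is bound by the head noun immediately before it.
Its filler is the head noun "detective", at word 14.

14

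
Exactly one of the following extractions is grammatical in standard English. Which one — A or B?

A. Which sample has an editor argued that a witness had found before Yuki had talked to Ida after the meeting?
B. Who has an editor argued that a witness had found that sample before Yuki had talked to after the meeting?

A

In B, the wh-phrase is extracted from inside an adjunct island (introduced by "before"), which blocks movement.
In A, the extraction path crosses only that-complement boundaries, which are transparent.
So A is grammatical.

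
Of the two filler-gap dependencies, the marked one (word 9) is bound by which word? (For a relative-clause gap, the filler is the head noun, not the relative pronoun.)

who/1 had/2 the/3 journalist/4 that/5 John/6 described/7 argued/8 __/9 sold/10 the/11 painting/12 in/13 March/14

The marked gap is the subject of "sold".
Its filler is the fronted wh-phrase "who", at word 1.
(The other dependency links word 4 to a gap after word 7.)

1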